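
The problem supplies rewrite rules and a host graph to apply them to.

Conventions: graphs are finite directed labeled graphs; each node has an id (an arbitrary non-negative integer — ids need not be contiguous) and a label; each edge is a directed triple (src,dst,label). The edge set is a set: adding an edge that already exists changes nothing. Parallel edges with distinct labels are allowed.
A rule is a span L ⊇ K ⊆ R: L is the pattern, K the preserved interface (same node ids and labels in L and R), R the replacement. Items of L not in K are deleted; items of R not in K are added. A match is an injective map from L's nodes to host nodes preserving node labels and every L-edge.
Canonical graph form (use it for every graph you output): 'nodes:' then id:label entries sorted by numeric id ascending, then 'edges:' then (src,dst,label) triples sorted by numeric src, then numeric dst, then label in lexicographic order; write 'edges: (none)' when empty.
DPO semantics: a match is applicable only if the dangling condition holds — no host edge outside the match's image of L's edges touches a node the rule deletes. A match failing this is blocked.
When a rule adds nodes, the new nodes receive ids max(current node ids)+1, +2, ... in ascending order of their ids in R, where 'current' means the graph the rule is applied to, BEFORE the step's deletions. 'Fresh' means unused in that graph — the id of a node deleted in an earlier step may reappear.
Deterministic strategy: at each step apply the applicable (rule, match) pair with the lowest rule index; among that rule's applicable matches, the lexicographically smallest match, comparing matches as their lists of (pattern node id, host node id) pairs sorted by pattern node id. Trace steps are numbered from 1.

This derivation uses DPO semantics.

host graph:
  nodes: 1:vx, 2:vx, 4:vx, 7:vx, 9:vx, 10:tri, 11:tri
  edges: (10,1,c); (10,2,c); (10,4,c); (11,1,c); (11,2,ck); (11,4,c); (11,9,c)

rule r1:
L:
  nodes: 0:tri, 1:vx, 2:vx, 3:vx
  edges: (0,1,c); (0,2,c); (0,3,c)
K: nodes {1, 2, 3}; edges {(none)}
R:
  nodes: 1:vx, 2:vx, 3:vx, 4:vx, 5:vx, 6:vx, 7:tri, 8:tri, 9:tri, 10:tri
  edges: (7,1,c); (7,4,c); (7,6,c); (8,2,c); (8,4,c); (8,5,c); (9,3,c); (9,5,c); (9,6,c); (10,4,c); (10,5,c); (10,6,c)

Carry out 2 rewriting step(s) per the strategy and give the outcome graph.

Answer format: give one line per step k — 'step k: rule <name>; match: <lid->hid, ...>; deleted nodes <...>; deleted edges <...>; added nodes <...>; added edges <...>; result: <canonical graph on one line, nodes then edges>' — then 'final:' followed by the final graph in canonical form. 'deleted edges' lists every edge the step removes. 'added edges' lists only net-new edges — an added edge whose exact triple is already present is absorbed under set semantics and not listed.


step 1: rule r1; match: 0->10, 1->1, 2->2, 3->4; deleted nodes 10; deleted edges (10,1,c); (10,2,c); (10,4,c); added nodes 12, 13, 14, 15, 16, 17, 18; added edges (15,1,c); (15,12,c); (15,14,c); (16,2,c); (16,12,c); (16,13,c); (17,4,c); (17,13,c); (17,14,c); (18,12,c); (18,13,c); (18,14,c); result: nodes: 1:vx, 2:vx, 4:vx, 7:vx, 9:vx, 11:tri, 12:vx, 13:vx, 14:vx, 15:tri, 16:tri, 17:tri, 18:tri edges: (11,1,c); (11,2,ck); (11,4,c); (11,9,c); (15,1,c); (15,12,c); (15,14,c); (16,2,c); (16,12,c); (16,13,c); (17,4,c); (17,13,c); (17,14,c); (18,12,c); (18,13,c); (18,14,c)
step 2: rule r1; match: 0->15, 1->1, 2->12, 3->14; deleted nodes 15; deleted edges (15,1,c); (15,12,c); (15,14,c); added nodes 19, 20, 21, 22, 23, 24, 25; added edges (22,1,c); (22,19,c); (22,21,c); (23,12,c); (23,19,c); (23,20,c); (24,14,c); (24,20,c); (24,21,c); (25,19,c); (25,20,c); (25,21,c); result: nodes: 1:vx, 2:vx, 4:vx, 7:vx, 9:vx, 11:tri, 12:vx, 13:vx, 14:vx, 16:tri, 17:tri, 18:tri, 19:vx, 20:vx, 21:vx, 22:tri, 23:tri, 24:tri, 25:tri edges: (11,1,c); (11,2,ck); (11,4,c); (11,9,c); (16,2,c); (16,12,c); (16,13,c); (17,4,c); (17,13,c); (17,14,c); (18,12,c); (18,13,c); (18,14,c); (22,1,c); (22,19,c); (22,21,c); (23,12,c); (23,19,c); (23,20,c); (24,14,c); (24,20,c); (24,21,c); (25,19,c); (25,20,c); (25,21,c)
final:
nodes: 1:vx, 2:vx, 4:vx, 7:vx, 9:vx, 11:tri, 12:vx, 13:vx, 14:vx, 16:tri, 17:tri, 18:tri, 19:vx, 20:vx, 21:vx, 22:tri, 23:tri, 24:tri, 25:tri
edges: (11,1,c); (11,2,ck); (11,4,c); (11,9,c); (16,2,c); (16,12,c); (16,13,c); (17,4,c); (17,13,c); (17,14,c); (18,12,c); (18,13,c); (18,14,c); (22,1,c); (22,19,c); (22,21,c); (23,12,c); (23,19,c); (23,20,c); (24,14,c); (24,20,c); (24,21,c); (25,19,c); (25,20,c); (25,21,c)


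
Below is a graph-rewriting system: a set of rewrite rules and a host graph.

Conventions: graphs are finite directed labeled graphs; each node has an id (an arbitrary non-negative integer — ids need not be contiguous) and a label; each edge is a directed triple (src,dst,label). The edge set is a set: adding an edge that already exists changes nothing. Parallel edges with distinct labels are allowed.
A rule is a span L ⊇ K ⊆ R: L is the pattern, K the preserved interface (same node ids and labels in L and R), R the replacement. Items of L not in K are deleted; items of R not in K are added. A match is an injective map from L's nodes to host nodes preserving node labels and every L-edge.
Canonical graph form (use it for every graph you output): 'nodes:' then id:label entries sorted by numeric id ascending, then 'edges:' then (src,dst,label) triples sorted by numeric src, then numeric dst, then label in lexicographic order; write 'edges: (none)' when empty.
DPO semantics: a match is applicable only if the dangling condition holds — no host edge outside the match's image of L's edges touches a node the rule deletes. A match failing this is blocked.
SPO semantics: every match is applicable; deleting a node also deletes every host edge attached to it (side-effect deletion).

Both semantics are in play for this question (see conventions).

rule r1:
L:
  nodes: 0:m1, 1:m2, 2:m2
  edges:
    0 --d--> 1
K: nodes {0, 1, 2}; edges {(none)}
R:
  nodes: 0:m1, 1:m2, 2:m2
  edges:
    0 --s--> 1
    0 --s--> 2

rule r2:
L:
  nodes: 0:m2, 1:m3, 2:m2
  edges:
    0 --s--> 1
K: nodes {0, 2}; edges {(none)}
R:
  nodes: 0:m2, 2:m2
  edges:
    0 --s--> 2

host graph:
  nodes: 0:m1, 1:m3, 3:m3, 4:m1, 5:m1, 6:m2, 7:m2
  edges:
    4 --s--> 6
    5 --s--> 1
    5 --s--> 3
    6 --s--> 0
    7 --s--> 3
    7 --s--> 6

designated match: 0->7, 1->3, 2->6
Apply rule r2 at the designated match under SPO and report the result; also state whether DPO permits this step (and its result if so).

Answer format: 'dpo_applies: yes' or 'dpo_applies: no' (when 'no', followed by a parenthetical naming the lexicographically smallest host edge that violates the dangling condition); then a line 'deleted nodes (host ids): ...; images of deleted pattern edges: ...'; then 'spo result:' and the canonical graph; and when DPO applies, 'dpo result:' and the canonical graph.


dpo_applies: no
(the rule deletes node 3, which keeps host edge (5,3,s) outside the match image — the dangling condition fails, DPO blocks; SPO proceeds and side-deletes such edges)
deleted nodes (host ids): 3; images of deleted pattern edges: (7,3,s)
spo result:
nodes: 0:m1, 1:m3, 4:m1, 5:m1, 6:m2, 7:m2
edges: (4,6,s); (5,1,s); (6,0,s); (7,6,s)


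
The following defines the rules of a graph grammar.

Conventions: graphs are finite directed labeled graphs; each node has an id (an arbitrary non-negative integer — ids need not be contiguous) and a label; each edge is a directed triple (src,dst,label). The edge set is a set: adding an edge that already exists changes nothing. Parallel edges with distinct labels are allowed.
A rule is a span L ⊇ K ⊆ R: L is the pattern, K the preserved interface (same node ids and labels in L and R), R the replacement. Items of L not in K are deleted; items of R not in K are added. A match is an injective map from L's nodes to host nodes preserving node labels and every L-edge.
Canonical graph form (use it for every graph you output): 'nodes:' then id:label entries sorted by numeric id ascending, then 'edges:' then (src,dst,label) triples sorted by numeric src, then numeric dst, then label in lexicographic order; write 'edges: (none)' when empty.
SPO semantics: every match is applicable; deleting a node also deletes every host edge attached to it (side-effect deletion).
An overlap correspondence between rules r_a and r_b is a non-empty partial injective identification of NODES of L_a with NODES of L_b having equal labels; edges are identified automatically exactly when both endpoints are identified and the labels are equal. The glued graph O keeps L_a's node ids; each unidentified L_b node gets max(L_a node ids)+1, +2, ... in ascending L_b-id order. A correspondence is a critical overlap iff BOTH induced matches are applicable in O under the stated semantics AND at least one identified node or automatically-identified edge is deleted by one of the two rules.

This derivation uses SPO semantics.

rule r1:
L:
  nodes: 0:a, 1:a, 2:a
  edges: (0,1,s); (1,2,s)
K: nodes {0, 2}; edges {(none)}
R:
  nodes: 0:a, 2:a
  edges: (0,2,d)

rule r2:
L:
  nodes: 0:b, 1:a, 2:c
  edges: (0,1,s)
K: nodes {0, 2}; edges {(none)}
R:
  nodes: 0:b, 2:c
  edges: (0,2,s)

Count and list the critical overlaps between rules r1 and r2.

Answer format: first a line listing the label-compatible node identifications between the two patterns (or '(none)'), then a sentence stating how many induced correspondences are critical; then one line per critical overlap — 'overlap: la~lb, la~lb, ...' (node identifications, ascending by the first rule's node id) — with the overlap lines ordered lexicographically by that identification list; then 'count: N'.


label-compatible node identifications between L(r1) and L(r2): 0~1, 1~1, 2~1
3 of the induced correspondences are critical overlaps of r1 and r2.
overlap: 0~1
overlap: 1~1
overlap: 2~1
count: 3


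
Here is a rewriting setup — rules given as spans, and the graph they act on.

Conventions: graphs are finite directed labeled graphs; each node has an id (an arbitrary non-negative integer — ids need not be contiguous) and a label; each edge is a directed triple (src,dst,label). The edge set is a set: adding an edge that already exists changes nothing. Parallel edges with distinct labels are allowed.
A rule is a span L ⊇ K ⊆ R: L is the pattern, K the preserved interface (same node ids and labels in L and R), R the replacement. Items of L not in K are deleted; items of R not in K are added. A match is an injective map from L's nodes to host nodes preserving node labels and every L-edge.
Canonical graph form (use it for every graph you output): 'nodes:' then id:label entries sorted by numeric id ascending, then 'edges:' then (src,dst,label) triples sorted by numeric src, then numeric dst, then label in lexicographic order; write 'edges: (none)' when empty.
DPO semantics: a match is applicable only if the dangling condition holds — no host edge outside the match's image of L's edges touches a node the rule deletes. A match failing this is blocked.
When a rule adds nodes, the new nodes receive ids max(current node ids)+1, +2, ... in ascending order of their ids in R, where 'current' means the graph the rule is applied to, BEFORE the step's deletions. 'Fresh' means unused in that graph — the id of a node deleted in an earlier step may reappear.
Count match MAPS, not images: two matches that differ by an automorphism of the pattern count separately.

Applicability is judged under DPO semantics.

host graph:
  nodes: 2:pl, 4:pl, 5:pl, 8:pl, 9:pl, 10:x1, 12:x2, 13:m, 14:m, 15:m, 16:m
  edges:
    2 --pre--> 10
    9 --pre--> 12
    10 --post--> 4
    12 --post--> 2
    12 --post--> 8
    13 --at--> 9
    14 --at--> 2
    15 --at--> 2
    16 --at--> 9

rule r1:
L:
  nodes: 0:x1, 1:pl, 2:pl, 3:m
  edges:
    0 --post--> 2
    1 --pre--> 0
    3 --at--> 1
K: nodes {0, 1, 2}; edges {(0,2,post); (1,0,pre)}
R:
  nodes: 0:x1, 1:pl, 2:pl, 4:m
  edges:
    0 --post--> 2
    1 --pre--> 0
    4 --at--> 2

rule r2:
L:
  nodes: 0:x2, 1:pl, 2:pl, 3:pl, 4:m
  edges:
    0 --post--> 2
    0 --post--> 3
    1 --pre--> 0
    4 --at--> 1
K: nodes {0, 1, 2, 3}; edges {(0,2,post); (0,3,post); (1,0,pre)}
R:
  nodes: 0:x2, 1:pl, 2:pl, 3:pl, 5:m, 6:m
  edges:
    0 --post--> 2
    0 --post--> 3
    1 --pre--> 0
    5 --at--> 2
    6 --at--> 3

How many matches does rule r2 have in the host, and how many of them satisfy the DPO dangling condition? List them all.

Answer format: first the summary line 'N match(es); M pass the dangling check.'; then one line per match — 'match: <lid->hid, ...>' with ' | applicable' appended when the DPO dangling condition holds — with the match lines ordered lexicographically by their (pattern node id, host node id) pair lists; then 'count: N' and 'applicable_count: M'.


4 match(es); 4 pass the dangling check.
match: 0->12, 1->9, 2->2, 3->8, 4->13 | applicable
match: 0->12, 1->9, 2->2, 3->8, 4->16 | applicable
match: 0->12, 1->9, 2->8, 3->2, 4->13 | applicable
match: 0->12, 1->9, 2->8, 3->2, 4->16 | applicable
count: 4
applicable_count: 4


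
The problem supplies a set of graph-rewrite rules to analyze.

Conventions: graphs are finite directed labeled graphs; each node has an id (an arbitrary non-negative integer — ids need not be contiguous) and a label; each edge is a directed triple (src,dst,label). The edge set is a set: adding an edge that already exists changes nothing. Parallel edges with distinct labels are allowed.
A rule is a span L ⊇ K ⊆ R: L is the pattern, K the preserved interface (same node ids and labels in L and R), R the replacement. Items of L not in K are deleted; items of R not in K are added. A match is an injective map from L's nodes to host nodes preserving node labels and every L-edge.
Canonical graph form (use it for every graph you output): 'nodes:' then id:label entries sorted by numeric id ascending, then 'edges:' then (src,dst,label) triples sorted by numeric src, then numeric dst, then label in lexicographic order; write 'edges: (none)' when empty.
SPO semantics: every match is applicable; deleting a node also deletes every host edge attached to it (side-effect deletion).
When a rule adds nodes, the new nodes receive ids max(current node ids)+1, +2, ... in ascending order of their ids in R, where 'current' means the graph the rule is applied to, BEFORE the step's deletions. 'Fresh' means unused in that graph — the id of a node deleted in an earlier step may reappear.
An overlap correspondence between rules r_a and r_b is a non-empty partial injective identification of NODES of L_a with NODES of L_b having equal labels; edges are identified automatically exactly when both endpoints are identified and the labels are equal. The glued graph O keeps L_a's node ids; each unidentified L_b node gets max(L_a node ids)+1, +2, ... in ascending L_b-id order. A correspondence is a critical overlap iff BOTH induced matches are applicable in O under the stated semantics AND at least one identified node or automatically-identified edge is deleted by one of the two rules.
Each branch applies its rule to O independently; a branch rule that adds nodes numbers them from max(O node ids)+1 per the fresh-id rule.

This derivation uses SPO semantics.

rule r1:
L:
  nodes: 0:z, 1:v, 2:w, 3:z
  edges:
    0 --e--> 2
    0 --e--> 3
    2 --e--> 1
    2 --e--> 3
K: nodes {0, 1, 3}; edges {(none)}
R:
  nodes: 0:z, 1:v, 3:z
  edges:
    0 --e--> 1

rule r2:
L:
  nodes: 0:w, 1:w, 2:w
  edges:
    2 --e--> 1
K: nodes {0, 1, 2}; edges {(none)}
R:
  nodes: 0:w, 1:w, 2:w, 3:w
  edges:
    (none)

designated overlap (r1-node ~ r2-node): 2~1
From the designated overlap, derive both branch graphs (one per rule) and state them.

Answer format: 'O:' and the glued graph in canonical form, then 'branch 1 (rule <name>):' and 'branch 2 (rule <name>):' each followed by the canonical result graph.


O:
nodes: 0:z, 1:v, 2:w, 3:z, 4:w, 5:w
edges: (0,2,e); (0,3,e); (2,1,e); (2,3,e); (5,2,e)
branch 1 (rule r1):
nodes: 0:z, 1:v, 3:z, 4:w, 5:w
edges: (0,1,e)
branch 2 (rule r2):
nodes: 0:z, 1:v, 2:w, 3:z, 4:w, 5:w, 6:w
edges: (0,2,e); (0,3,e); (2,1,e); (2,3,e)


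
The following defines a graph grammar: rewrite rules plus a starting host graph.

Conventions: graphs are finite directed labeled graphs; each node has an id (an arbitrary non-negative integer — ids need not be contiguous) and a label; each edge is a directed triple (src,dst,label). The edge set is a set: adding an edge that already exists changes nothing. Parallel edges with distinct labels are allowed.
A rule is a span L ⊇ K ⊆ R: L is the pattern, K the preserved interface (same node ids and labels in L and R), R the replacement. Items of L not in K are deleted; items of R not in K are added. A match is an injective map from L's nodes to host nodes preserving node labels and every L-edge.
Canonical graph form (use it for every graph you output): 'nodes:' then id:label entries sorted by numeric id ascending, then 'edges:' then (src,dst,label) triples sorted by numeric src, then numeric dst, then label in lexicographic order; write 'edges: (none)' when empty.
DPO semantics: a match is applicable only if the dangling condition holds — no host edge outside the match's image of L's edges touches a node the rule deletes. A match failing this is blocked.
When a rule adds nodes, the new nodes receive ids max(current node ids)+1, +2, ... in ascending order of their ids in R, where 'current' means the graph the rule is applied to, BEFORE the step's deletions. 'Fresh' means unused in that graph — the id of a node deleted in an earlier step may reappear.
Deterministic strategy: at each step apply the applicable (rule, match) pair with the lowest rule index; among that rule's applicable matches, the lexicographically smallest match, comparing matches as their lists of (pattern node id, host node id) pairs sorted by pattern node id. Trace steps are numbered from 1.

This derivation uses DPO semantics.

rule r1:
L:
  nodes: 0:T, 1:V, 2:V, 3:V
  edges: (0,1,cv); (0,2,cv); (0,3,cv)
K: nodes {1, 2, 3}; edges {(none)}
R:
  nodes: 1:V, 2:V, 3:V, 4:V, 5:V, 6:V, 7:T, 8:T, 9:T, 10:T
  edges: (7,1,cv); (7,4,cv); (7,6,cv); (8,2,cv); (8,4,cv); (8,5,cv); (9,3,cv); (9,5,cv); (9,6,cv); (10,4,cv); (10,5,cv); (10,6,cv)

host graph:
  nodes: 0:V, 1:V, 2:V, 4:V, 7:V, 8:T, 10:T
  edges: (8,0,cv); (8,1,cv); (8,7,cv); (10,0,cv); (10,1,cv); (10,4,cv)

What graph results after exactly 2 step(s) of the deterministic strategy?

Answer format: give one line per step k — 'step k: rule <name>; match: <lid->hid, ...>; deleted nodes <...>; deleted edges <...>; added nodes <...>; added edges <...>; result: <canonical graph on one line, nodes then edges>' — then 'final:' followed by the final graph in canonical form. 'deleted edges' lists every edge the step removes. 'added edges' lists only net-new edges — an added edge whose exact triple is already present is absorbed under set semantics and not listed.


step 1: rule r1; match: 0->8, 1->0, 2->1, 3->7; deleted nodes 8; deleted edges (8,0,cv); (8,1,cv); (8,7,cv); added nodes 11, 12, 13, 14, 15, 16, 17; added edges (14,0,cv); (14,11,cv); (14,13,cv); (15,1,cv); (15,11,cv); (15,12,cv); (16,7,cv); (16,12,cv); (16,13,cv); (17,11,cv); (17,12,cv); (17,13,cv); result: nodes: 0:V, 1:V, 2:V, 4:V, 7:V, 10:T, 11:V, 12:V, 13:V, 14:T, 15:T, 16:T, 17:T edges: (10,0,cv); (10,1,cv); (10,4,cv); (14,0,cv); (14,11,cv); (14,13,cv); (15,1,cv); (15,11,cv); (15,12,cv); (16,7,cv); (16,12,cv); (16,13,cv); (17,11,cv); (17,12,cv); (17,13,cv)
step 2: rule r1; match: 0->10, 1->0, 2->1, 3->4; deleted nodes 10; deleted edges (10,0,cv); (10,1,cv); (10,4,cv); added nodes 18, 19, 20, 21, 22, 23, 24; added edges (21,0,cv); (21,18,cv); (21,20,cv); (22,1,cv); (22,18,cv); (22,19,cv); (23,4,cv); (23,19,cv); (23,20,cv); (24,18,cv); (24,19,cv); (24,20,cv); result: nodes: 0:V, 1:V, 2:V, 4:V, 7:V, 11:V, 12:V, 13:V, 14:T, 15:T, 16:T, 17:T, 18:V, 19:V, 20:V, 21:T, 22:T, 23:T, 24:T edges: (14,0,cv); (14,11,cv); (14,13,cv); (15,1,cv); (15,11,cv); (15,12,cv); (16,7,cv); (16,12,cv); (16,13,cv); (17,11,cv); (17,12,cv); (17,13,cv); (21,0,cv); (21,18,cv); (21,20,cv); (22,1,cv); (22,18,cv); (22,19,cv); (23,4,cv); (23,19,cv); (23,20,cv); (24,18,cv); (24,19,cv); (24,20,cv)
final:
nodes: 0:V, 1:V, 2:V, 4:V, 7:V, 11:V, 12:V, 13:V, 14:T, 15:T, 16:T, 17:T, 18:V, 19:V, 20:V, 21:T, 22:T, 23:T, 24:T
edges: (14,0,cv); (14,11,cv); (14,13,cv); (15,1,cv); (15,11,cv); (15,12,cv); (16,7,cv); (16,12,cv); (16,13,cv); (17,11,cv); (17,12,cv); (17,13,cv); (21,0,cv); (21,18,cv); (21,20,cv); (22,1,cv); (22,18,cv); (22,19,cv); (23,4,cv); (23,19,cv); (23,20,cv); (24,18,cv); (24,19,cv); (24,20,cv)


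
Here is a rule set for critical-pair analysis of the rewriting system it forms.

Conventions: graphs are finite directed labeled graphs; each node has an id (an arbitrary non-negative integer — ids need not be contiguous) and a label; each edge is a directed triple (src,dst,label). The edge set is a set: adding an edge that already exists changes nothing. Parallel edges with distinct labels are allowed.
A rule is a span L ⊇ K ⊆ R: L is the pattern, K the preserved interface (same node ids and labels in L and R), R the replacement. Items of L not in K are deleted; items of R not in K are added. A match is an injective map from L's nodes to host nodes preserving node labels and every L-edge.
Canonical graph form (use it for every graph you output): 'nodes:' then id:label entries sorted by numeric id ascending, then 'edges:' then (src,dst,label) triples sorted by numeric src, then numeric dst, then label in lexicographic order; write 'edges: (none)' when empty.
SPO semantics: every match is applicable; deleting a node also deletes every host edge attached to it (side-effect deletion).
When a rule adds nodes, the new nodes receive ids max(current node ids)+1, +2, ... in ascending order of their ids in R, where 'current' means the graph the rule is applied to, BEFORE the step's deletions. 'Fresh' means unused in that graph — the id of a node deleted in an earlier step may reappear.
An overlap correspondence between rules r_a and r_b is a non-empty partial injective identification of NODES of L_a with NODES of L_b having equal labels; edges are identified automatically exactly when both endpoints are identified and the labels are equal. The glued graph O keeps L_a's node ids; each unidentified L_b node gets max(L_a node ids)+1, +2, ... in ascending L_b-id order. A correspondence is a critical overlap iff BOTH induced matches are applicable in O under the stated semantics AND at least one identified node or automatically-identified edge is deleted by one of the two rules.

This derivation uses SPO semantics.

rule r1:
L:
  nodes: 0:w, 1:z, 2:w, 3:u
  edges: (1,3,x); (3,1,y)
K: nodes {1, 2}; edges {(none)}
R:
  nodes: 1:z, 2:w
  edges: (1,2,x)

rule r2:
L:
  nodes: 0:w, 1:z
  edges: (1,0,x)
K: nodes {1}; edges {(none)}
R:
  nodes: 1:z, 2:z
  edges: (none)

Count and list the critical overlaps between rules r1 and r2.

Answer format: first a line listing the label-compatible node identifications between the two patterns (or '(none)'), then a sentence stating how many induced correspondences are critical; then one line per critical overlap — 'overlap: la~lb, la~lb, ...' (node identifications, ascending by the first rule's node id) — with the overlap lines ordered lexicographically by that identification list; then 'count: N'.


label-compatible node identifications between L(r1) and L(r2): 0~0, 1~1, 2~0
4 of the induced correspondences are critical overlaps of r1 and r2.
overlap: 0~0
overlap: 0~0, 1~1
overlap: 1~1, 2~0
overlap: 2~0
count: 4


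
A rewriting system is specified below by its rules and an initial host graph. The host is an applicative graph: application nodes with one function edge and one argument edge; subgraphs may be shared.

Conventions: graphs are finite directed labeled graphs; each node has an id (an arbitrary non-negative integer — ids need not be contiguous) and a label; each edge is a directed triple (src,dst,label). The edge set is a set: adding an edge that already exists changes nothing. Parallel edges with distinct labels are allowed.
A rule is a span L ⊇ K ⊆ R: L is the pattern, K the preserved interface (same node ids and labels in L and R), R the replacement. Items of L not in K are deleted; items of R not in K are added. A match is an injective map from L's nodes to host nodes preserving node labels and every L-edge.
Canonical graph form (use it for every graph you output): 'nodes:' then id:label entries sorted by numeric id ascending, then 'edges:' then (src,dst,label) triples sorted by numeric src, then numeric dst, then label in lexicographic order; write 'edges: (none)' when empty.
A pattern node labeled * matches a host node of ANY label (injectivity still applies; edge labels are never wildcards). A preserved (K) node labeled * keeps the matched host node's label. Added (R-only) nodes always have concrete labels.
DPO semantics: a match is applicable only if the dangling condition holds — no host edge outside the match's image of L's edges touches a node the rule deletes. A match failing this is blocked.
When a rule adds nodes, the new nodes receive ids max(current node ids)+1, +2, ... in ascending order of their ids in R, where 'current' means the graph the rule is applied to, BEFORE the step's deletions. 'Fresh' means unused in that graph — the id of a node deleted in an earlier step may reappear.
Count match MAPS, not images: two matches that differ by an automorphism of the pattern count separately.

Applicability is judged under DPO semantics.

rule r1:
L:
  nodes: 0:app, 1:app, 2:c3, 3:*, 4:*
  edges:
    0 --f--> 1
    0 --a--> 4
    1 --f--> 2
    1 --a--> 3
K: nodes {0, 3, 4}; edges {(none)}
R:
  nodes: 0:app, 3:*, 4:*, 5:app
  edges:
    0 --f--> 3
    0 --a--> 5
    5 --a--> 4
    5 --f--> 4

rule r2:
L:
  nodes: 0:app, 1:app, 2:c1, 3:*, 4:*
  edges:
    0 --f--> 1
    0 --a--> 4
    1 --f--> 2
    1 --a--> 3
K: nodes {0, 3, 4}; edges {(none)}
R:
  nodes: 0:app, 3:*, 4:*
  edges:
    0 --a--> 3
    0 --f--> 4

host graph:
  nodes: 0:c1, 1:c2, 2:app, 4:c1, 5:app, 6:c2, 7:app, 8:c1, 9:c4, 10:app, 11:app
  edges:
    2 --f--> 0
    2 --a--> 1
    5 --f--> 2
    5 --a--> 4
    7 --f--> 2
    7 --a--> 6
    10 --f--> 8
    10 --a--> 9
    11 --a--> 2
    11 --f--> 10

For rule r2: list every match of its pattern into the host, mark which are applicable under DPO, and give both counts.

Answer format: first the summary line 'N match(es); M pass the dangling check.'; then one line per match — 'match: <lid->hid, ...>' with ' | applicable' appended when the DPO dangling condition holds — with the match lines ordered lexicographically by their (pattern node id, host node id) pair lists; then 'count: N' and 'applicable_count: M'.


3 match(es); 1 pass the dangling check.
match: 0->5, 1->2, 2->0, 3->1, 4->4
match: 0->7, 1->2, 2->0, 3->1, 4->6
match: 0->11, 1->10, 2->8, 3->9, 4->2 | applicable
count: 3
applicable_count: 1


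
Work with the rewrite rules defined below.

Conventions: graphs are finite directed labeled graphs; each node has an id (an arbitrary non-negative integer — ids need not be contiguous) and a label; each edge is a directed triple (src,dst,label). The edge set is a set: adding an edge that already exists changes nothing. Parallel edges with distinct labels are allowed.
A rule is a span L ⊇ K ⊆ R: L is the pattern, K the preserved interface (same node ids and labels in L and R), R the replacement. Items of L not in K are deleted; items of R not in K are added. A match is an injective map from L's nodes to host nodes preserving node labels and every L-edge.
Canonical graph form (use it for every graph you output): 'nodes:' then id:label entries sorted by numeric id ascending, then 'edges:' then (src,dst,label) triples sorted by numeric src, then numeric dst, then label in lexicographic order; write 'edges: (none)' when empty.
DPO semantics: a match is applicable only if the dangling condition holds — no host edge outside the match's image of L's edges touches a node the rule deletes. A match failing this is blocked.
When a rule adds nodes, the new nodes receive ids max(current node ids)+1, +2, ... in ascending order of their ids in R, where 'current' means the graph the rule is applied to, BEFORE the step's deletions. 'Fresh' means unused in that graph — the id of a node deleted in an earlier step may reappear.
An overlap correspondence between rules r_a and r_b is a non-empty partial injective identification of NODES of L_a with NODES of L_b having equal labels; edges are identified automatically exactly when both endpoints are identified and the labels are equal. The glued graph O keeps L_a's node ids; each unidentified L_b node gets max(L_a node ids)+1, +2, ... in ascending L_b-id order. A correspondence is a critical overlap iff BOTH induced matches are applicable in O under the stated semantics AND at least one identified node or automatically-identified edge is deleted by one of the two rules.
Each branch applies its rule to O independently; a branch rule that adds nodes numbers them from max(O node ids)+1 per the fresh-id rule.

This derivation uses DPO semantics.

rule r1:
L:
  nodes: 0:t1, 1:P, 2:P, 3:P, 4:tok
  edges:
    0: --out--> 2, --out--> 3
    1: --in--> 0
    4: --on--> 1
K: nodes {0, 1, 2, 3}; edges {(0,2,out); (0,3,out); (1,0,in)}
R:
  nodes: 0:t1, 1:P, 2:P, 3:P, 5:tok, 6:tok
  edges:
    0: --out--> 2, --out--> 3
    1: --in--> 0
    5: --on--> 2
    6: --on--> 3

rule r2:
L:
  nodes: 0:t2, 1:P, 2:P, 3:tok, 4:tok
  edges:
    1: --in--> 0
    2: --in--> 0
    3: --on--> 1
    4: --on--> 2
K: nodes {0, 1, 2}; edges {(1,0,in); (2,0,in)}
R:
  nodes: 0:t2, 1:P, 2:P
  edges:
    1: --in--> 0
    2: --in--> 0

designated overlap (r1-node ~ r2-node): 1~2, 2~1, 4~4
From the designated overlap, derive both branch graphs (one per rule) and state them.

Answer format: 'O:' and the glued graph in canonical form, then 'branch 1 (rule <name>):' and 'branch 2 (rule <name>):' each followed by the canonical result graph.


O:
nodes: 0:t1, 1:P, 2:P, 3:P, 4:tok, 5:t2, 6:tok
edges: (0,2,out); (0,3,out); (1,0,in); (1,5,in); (2,5,in); (4,1,on); (6,2,on)
branch 1 (rule r1):
nodes: 0:t1, 1:P, 2:P, 3:P, 5:t2, 6:tok, 7:tok, 8:tok
edges: (0,2,out); (0,3,out); (1,0,in); (1,5,in); (2,5,in); (6,2,on); (7,2,on); (8,3,on)
branch 2 (rule r2):
nodes: 0:t1, 1:P, 2:P, 3:P, 5:t2
edges: (0,2,out); (0,3,out); (1,0,in); (1,5,in); (2,5,in)


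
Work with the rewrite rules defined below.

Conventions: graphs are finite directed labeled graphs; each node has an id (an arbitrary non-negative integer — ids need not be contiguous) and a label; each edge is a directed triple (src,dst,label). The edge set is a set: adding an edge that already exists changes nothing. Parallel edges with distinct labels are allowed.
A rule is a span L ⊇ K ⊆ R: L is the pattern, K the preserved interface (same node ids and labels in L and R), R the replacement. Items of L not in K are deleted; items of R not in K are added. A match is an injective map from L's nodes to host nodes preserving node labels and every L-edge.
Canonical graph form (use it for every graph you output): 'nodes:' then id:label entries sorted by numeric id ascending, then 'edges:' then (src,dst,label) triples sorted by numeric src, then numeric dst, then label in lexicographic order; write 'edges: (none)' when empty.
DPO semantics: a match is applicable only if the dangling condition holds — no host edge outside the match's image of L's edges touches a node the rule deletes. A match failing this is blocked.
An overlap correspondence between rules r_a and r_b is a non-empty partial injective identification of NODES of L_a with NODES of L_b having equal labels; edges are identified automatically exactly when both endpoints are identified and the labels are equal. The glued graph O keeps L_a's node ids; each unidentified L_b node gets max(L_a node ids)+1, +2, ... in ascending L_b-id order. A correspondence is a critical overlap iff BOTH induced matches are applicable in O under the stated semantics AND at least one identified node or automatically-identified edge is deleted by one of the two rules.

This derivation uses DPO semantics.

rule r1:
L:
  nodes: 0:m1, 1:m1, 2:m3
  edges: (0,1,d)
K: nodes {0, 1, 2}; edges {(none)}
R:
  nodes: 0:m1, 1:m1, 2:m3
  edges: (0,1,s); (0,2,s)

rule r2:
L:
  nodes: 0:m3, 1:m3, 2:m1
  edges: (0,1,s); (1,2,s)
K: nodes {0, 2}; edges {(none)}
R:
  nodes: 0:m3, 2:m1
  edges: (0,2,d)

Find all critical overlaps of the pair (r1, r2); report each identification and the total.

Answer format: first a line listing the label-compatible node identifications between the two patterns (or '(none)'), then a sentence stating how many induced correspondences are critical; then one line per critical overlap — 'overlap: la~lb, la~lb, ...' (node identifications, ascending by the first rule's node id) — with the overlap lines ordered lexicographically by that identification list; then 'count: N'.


label-compatible node identifications between L(r1) and L(r2): 0~2, 1~2, 2~0, 2~1
3 of the induced correspondences are critical overlaps of r1 and r2.
overlap: 0~2, 2~1
overlap: 1~2, 2~1
overlap: 2~1
count: 3


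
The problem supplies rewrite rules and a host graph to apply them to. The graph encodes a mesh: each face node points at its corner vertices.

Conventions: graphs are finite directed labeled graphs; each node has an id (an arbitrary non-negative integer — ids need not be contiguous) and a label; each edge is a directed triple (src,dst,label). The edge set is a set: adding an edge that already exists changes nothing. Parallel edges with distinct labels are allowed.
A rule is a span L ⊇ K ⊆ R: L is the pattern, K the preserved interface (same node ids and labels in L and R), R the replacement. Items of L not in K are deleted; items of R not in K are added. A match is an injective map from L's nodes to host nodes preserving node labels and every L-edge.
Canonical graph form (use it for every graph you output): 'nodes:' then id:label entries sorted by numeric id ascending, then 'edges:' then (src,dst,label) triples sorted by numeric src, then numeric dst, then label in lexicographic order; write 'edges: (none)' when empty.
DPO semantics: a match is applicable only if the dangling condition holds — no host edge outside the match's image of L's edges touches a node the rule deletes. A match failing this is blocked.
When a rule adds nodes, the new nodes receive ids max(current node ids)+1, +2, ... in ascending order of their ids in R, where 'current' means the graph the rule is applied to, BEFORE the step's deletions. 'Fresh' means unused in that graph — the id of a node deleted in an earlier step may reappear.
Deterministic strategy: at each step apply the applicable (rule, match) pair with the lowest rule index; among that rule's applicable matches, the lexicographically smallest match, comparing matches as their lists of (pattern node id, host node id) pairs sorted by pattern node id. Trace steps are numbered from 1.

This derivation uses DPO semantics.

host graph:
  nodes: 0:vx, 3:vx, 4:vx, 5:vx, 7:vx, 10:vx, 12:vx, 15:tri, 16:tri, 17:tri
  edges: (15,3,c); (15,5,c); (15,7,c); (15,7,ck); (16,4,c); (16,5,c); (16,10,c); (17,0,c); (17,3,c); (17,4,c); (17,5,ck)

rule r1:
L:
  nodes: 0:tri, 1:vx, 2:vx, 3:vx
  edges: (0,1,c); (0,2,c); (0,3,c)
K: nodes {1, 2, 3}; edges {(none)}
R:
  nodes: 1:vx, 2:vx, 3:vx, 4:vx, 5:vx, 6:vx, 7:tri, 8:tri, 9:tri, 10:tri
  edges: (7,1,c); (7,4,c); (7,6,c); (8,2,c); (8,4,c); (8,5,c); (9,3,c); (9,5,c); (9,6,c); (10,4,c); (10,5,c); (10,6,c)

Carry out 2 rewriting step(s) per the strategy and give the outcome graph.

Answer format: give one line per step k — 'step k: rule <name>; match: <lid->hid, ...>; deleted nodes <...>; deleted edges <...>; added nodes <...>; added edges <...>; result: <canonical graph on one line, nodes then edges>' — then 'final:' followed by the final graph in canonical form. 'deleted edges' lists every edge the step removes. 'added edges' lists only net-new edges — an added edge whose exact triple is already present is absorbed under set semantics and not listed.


step 1: rule r1; match: 0->16, 1->4, 2->5, 3->10; deleted nodes 16; deleted edges (16,4,c); (16,5,c); (16,10,c); added nodes 18, 19, 20, 21, 22, 23, 24; added edges (21,4,c); (21,18,c); (21,20,c); (22,5,c); (22,18,c); (22,19,c); (23,10,c); (23,19,c); (23,20,c); (24,18,c); (24,19,c); (24,20,c); result: nodes: 0:vx, 3:vx, 4:vx, 5:vx, 7:vx, 10:vx, 12:vx, 15:tri, 17:tri, 18:vx, 19:vx, 20:vx, 21:tri, 22:tri, 23:tri, 24:tri edges: (15,3,c); (15,5,c); (15,7,c); (15,7,ck); (17,0,c); (17,3,c); (17,4,c); (17,5,ck); (21,4,c); (21,18,c); (21,20,c); (22,5,c); (22,18,c); (22,19,c); (23,10,c); (23,19,c); (23,20,c); (24,18,c); (24,19,c); (24,20,c)
step 2: rule r1; match: 0->21, 1->4, 2->18, 3->20; deleted nodes 21; deleted edges (21,4,c); (21,18,c); (21,20,c); added nodes 25, 26, 27, 28, 29, 30, 31; added edges (28,4,c); (28,25,c); (28,27,c); (29,18,c); (29,25,c); (29,26,c); (30,20,c); (30,26,c); (30,27,c); (31,25,c); (31,26,c); (31,27,c); result: nodes: 0:vx, 3:vx, 4:vx, 5:vx, 7:vx, 10:vx, 12:vx, 15:tri, 17:tri, 18:vx, 19:vx, 20:vx, 22:tri, 23:tri, 24:tri, 25:vx, 26:vx, 27:vx, 28:tri, 29:tri, 30:tri, 31:tri edges: (15,3,c); (15,5,c); (15,7,c); (15,7,ck); (17,0,c); (17,3,c); (17,4,c); (17,5,ck); (22,5,c); (22,18,c); (22,19,c); (23,10,c); (23,19,c); (23,20,c); (24,18,c); (24,19,c); (24,20,c); (28,4,c); (28,25,c); (28,27,c); (29,18,c); (29,25,c); (29,26,c); (30,20,c); (30,26,c); (30,27,c); (31,25,c); (31,26,c); (31,27,c)
final:
nodes: 0:vx, 3:vx, 4:vx, 5:vx, 7:vx, 10:vx, 12:vx, 15:tri, 17:tri, 18:vx, 19:vx, 20:vx, 22:tri, 23:tri, 24:tri, 25:vx, 26:vx, 27:vx, 28:tri, 29:tri, 30:tri, 31:tri
edges: (15,3,c); (15,5,c); (15,7,c); (15,7,ck); (17,0,c); (17,3,c); (17,4,c); (17,5,ck); (22,5,c); (22,18,c); (22,19,c); (23,10,c); (23,19,c); (23,20,c); (24,18,c); (24,19,c); (24,20,c); (28,4,c); (28,25,c); (28,27,c); (29,18,c); (29,25,c); (29,26,c); (30,20,c); (30,26,c); (30,27,c); (31,25,c); (31,26,c); (31,27,c)


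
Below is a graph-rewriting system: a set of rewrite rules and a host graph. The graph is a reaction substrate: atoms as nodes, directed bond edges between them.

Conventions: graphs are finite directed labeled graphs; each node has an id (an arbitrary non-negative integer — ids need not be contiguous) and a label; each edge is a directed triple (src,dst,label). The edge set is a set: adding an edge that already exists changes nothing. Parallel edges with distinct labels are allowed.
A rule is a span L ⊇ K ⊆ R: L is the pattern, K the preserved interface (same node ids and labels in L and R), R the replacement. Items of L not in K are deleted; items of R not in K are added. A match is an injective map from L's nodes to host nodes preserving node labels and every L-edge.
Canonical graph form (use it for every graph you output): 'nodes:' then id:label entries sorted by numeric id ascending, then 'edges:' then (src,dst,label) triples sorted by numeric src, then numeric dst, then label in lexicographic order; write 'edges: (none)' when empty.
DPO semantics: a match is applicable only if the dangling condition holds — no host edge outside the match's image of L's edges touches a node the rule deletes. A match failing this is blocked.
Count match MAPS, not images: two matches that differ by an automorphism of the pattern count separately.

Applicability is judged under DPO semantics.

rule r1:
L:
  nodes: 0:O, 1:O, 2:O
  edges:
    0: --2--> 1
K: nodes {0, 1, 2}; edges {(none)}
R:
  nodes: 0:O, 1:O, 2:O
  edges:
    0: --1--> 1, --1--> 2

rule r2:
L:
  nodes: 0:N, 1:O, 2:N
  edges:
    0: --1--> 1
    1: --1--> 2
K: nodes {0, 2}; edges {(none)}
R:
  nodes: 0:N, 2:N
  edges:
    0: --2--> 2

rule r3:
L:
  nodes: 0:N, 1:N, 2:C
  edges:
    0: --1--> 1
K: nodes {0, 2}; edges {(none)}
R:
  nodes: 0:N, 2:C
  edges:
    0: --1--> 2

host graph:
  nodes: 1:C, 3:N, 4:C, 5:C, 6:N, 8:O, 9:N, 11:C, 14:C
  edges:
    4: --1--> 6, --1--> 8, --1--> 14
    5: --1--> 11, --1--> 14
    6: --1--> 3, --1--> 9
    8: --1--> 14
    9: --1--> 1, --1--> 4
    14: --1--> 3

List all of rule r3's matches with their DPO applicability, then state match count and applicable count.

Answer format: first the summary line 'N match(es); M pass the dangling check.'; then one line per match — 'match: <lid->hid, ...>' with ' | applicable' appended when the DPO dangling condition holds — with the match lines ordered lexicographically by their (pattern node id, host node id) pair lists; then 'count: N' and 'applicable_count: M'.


10 match(es); 0 pass the dangling check.
match: 0->6, 1->3, 2->1
match: 0->6, 1->3, 2->4
match: 0->6, 1->3, 2->5
match: 0->6, 1->3, 2->11
match: 0->6, 1->3, 2->14
match: 0->6, 1->9, 2->1
match: 0->6, 1->9, 2->4
match: 0->6, 1->9, 2->5
match: 0->6, 1->9, 2->11
match: 0->6, 1->9, 2->14
count: 10
applicable_count: 0
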